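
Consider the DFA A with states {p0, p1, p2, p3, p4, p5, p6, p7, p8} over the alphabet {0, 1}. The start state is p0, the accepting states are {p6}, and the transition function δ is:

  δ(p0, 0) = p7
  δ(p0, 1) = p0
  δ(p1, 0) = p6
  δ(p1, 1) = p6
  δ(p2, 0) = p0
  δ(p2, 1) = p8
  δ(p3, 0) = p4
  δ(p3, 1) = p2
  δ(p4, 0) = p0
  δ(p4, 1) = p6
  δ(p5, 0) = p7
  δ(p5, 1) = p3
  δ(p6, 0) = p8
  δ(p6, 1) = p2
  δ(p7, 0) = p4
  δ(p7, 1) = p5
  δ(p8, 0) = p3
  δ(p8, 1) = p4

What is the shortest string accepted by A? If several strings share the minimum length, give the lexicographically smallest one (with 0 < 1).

A breadth-first search from p0 reaches an accepting state first via the path p0 → p7 → p4 → p6 on input 001.
No string of length < 3 is accepted (BFS exhausts all shorter strings without reaching an accepting state), and 001 is the lexicographically least accepting string of length 3.

001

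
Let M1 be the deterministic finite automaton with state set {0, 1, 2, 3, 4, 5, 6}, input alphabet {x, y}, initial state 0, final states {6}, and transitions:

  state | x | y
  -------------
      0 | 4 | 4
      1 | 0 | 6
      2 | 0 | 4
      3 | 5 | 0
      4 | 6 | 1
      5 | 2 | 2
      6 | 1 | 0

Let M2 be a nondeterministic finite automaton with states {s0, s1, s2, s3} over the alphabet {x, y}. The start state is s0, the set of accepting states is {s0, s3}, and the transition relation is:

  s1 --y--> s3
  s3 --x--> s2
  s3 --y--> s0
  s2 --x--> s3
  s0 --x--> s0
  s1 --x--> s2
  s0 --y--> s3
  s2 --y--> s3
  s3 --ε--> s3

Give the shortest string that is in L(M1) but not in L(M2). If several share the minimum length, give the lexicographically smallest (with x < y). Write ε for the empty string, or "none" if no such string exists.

yx

The string yx is accepted by M1 but not by M2.
No shorter string lies in the difference, and yx is the lexicographically first length-2 string in L(M1) \ L(M2).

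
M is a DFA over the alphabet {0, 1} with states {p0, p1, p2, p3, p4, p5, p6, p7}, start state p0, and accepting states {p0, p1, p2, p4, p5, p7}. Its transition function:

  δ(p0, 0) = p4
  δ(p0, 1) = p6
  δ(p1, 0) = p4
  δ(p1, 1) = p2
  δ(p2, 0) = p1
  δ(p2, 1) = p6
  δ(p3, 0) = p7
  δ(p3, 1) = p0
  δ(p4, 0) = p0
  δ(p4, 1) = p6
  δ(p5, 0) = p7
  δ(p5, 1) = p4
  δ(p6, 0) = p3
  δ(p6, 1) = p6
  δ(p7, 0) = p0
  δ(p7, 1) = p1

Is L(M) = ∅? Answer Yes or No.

The empty string ε is accepted: the run p0 ends in the accepting state p0.
Since at least one string is accepted, L(M) is not empty.

No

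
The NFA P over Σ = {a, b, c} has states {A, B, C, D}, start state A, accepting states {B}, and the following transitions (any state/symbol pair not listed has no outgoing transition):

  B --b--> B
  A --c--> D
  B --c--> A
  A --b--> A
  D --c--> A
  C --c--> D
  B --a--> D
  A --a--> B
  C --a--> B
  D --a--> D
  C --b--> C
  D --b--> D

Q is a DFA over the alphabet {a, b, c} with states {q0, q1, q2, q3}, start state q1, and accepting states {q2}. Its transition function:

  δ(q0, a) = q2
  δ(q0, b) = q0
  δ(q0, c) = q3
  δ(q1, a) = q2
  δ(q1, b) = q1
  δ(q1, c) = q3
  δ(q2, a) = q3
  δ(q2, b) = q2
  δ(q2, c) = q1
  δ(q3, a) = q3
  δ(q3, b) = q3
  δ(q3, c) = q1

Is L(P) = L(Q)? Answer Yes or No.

Exploring the product automaton P × Q from the start pair (A, q1), following both machines on each input symbol, reaches 3 state pairs: (A, q1), (B, q2), (D, q3).
P accepts in {B} and Q accepts in {q2}. In every reachable pair the two components are either both accepting — (B, q2) — or both non-accepting, so no string is accepted by exactly one of the machines: L(P) \ L(Q) and L(Q) \ L(P) are both empty.
Hence every string is accepted by P iff it is accepted by Q, and the two languages coincide.

Yes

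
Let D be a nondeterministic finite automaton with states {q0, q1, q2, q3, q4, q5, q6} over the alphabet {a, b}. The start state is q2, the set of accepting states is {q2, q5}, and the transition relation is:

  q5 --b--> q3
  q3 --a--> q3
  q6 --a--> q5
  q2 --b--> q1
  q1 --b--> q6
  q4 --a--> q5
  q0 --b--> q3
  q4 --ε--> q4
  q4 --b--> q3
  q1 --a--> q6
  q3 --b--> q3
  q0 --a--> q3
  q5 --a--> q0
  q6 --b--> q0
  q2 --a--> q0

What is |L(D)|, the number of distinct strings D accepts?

The useful subgraph on states {q1, q2, q5, q6} is acyclic, so L(D) is finite; the longest accepting path visits 4 useful states, giving maximum string length 3.
Counting accepting paths from q2 by length: 1 of length 0, 2 of length 3. Total 3.

3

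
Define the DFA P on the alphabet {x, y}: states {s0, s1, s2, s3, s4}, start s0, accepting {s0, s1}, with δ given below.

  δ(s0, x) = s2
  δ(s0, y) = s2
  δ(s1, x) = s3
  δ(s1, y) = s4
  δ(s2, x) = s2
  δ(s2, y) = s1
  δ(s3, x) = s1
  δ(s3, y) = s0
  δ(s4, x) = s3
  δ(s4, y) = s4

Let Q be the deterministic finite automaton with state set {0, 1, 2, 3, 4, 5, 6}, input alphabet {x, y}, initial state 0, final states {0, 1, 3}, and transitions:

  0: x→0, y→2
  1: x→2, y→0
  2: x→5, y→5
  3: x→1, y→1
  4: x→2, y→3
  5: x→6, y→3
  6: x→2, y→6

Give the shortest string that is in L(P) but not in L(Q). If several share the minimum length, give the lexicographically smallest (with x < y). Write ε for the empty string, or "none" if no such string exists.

The string xy is accepted by P but not by Q.
No shorter string lies in the difference, and xy is the lexicographically first length-2 string in L(P) \ L(Q).

xy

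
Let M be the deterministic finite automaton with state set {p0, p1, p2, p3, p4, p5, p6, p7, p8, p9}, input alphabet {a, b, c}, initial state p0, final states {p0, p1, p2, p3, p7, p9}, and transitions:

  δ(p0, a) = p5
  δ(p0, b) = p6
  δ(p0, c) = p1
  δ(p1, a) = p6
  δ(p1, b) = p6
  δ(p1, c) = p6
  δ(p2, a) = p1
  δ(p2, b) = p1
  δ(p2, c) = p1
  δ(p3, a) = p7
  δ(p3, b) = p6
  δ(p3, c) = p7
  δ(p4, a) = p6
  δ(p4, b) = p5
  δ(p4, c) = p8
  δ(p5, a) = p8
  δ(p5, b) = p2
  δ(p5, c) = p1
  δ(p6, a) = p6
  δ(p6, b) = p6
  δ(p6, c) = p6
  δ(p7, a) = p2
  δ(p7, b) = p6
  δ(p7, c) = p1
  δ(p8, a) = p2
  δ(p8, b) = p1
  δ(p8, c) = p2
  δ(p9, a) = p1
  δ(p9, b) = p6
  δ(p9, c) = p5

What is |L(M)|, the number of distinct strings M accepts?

The useful subgraph on states {p0, p1, p2, p5, p8} is acyclic, so L(M) is finite; the longest accepting path visits 5 useful states, giving maximum string length 4.
Counting accepting paths from p0 by length: 1 of length 0, 1 of length 1, 2 of length 2, 6 of length 3, 6 of length 4. Total 16.

16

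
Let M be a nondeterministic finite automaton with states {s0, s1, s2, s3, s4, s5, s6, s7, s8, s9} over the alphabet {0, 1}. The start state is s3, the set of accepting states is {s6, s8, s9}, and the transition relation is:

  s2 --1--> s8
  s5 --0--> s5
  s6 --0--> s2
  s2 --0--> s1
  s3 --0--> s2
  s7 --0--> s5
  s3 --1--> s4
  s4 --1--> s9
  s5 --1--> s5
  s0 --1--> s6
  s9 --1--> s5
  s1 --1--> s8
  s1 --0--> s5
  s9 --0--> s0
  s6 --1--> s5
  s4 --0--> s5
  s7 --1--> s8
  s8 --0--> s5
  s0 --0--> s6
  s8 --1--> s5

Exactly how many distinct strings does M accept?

9

The useful subgraph on states {s0, s1, s2, s3, s4, s6, s8, s9} is acyclic, so L(M) is finite; the longest accepting path visits 8 useful states, giving maximum string length 7.
Counting accepting paths from s3 by length: 2 of length 2, 1 of length 3, 2 of length 4, 2 of length 6, 2 of length 7. Total 9.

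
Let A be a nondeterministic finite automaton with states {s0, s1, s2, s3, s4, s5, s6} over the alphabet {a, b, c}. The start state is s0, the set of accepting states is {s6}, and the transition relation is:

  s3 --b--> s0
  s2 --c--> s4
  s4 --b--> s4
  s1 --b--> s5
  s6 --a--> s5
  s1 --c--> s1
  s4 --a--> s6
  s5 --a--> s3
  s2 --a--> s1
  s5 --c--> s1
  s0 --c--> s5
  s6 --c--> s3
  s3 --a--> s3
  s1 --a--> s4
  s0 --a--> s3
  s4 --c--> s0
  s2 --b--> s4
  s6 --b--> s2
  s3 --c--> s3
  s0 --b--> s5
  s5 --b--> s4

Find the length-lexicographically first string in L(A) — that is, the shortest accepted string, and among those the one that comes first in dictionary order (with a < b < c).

A breadth-first search from s0 reaches an accepting state first via the path s0 → s5 → s4 → s6 on input bba.
No string of length < 3 is accepted (BFS exhausts all shorter strings without reaching an accepting state), and bba is the lexicographically least accepting string of length 3.

bba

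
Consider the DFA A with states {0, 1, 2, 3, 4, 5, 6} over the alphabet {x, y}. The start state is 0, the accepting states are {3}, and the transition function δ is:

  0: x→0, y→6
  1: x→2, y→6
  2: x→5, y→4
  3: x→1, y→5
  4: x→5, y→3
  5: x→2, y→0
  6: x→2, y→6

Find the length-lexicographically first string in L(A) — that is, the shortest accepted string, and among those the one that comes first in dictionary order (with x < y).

yxyy

A breadth-first search from 0 reaches an accepting state first via the path 0 → 6 → 2 → 4 → 3 on input yxyy.
No string of length < 4 is accepted (BFS exhausts all shorter strings without reaching an accepting state), and yxyy is the lexicographically least accepting string of length 4.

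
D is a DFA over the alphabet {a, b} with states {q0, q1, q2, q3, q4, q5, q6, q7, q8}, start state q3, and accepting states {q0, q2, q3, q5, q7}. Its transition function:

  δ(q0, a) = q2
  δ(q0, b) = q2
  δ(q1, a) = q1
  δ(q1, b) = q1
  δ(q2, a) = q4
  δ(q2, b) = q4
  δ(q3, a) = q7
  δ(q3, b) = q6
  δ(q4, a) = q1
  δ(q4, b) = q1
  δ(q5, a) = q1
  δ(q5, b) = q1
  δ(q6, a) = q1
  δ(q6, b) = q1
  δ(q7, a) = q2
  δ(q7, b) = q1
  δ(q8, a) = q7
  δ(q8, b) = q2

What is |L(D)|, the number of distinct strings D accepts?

The useful subgraph on states {q2, q3, q7} is acyclic, so L(D) is finite; the longest accepting path visits 3 useful states, giving maximum string length 2.
Counting accepting paths from q3 by length: 1 of length 0, 1 of length 1, 1 of length 2. Total 3.

3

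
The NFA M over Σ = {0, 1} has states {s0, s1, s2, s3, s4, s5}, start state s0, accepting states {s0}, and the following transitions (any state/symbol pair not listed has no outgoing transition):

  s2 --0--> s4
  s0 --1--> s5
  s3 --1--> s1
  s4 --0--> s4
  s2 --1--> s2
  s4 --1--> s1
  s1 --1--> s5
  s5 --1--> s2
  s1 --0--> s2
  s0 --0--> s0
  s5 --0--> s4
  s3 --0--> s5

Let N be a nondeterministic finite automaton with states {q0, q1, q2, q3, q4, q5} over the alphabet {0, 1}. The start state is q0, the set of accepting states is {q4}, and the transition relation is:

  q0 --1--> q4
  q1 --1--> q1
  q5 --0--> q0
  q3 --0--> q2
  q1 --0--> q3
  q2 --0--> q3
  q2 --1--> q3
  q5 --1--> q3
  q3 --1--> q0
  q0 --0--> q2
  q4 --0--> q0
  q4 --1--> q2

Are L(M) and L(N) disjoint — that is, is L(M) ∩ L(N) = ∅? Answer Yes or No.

Yes

Exploring the product automaton M × N from the start pair (s0, q0), following both machines on each input symbol, reaches 17 state pairs: (s0, q0), (s0, q2), (s5, q4), (s0, q3), (s5, q3), (s4, q0), (s2, q2), (s5, q0), (s4, q2), (s2, q0), (s1, q4), (s4, q3), (s2, q3), (s2, q4), (s1, q3), (s5, q2), (s1, q0).
M accepts in {s0} and N accepts in {q4}; no reachable pair has both components accepting, so no string drives both machines to acceptance simultaneously and L(M) ∩ L(N) = ∅.
So no string is accepted by both, and the intersection is empty.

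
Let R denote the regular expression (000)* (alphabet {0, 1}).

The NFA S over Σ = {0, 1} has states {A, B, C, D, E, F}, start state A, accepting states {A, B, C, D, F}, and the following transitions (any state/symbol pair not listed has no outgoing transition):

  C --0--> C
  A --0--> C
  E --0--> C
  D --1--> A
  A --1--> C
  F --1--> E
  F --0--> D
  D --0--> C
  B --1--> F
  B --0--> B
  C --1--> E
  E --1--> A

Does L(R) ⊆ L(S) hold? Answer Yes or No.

Yes

Converting the expression R to a DFA (subset construction, then merging equivalent states) gives the minimal DFA with states {r0, r1, r2, r3}, start state r0, accepting states {r0} and transitions r0: 0→r1, 1→r2; r1: 0→r3, 1→r2; r2: 0→r2, 1→r2; r3: 0→r0, 1→r2.
Exploring the product automaton R × S from the start pair (r0, A), following both machines on each input symbol, reaches 7 state pairs: (r0, A), (r1, C), (r2, C), (r3, C), (r2, E), (r0, C), (r2, A).
R accepts in {r0} and S accepts in {A, B, C, D, F}. The reachable pairs whose R-component is accepting are (r0, A), (r0, C); in each of them the S-component is accepting too, so the product for L(R) \ L(S) (R-component accepting, S-component rejecting) has no reachable accepting pair and the difference is empty.
Hence every string in L(R) is also in L(S).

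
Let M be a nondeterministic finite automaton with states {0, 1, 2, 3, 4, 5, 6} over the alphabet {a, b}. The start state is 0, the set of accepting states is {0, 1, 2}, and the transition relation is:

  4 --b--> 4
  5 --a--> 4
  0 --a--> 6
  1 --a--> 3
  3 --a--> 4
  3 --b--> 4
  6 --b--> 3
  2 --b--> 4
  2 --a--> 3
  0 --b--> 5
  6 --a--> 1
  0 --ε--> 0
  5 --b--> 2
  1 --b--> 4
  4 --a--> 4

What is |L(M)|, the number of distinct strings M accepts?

3

The useful subgraph on states {0, 1, 2, 5, 6} is acyclic, so L(M) is finite; the longest accepting path visits 3 useful states, giving maximum string length 2.
Counting accepting paths from 0 by length: 1 of length 0, 2 of length 2. Total 3.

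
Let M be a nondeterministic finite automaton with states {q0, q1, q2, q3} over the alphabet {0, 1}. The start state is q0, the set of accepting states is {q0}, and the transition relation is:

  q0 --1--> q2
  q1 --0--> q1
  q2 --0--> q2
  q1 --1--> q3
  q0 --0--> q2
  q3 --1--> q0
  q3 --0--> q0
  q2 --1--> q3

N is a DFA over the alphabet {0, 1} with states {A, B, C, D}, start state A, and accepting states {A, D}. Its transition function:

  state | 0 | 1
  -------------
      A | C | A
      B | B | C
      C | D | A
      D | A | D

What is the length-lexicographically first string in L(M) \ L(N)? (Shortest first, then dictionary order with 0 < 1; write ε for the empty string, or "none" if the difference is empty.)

The string 010 is accepted by M but not by N.
No shorter string lies in the difference, and 010 is the lexicographically first length-3 string in L(M) \ L(N).

010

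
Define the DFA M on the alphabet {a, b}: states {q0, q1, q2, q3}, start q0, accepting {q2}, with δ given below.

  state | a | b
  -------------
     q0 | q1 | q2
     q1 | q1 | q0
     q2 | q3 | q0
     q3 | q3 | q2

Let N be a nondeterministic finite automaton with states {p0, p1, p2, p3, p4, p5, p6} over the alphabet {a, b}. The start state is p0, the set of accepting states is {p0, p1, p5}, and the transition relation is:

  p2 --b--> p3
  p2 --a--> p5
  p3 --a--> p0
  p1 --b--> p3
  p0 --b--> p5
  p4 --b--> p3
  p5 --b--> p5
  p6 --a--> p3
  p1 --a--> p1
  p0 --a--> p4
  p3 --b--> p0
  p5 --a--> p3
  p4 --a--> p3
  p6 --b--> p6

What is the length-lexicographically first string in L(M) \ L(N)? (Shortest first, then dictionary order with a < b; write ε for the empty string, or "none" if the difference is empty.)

The string abbab is accepted by M but not by N.
No shorter string lies in the difference, and abbab is the lexicographically first length-5 string in L(M) \ L(N).

abbab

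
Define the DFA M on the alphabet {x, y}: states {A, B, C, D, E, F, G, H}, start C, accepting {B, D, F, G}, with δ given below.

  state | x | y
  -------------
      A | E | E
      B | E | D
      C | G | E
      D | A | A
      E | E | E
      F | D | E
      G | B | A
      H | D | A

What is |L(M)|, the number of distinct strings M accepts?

The useful subgraph on states {B, C, D, G} is acyclic, so L(M) is finite; the longest accepting path visits 4 useful states, giving maximum string length 3.
Counting accepting paths from C by length: 1 of length 1, 1 of length 2, 1 of length 3. Total 3.

3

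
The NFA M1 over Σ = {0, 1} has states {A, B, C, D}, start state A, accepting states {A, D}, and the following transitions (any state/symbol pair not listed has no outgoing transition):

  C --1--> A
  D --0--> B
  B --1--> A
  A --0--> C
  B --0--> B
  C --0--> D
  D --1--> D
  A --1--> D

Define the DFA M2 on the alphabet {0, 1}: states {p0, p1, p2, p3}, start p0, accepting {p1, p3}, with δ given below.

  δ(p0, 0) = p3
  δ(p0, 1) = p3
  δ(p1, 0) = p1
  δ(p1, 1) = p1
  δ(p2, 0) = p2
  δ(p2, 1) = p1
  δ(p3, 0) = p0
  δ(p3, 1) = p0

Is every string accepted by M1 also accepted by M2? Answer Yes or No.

The empty string ε is in L(M1) but not in L(M2).
So L(M1) ⊄ L(M2).

No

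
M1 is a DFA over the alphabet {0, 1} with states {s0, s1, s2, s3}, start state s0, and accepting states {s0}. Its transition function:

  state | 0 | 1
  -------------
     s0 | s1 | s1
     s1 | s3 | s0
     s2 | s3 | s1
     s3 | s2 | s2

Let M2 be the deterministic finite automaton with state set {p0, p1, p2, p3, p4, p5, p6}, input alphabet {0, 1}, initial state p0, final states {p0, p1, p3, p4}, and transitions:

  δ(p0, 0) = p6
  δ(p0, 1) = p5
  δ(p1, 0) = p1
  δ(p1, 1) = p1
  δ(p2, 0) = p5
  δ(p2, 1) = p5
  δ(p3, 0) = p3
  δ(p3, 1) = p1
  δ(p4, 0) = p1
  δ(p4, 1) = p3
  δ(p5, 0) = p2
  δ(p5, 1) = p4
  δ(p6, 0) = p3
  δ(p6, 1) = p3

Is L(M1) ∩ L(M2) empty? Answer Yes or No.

The empty string ε is accepted by both M1 and M2.
Hence L(M1) ∩ L(M2) ≠ ∅.

No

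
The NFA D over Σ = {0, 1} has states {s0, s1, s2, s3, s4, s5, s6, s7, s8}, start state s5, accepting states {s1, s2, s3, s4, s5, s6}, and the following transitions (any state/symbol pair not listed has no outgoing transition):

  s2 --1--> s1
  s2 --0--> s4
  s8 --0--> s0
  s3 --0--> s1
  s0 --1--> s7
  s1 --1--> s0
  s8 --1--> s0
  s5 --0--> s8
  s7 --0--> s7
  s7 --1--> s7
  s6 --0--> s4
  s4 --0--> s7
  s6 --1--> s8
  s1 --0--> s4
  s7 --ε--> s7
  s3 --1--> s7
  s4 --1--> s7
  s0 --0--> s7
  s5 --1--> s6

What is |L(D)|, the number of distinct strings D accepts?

The useful subgraph on states {s4, s5, s6} is acyclic, so L(D) is finite; the longest accepting path visits 3 useful states, giving maximum string length 2.
Counting accepting paths from s5 by length: 1 of length 0, 1 of length 1, 1 of length 2. Total 3.

3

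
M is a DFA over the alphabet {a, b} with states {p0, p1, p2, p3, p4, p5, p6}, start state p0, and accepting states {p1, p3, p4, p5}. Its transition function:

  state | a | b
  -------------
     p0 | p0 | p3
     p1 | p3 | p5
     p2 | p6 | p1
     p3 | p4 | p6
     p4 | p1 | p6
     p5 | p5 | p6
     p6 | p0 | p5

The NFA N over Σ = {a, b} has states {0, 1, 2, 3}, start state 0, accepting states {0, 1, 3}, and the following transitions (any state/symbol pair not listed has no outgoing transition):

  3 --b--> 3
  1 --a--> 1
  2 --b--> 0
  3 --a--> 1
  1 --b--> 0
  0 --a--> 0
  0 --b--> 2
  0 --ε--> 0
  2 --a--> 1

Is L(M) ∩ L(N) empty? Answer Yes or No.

The string ba is accepted by both M and N.
Hence L(M) ∩ L(N) ≠ ∅.

No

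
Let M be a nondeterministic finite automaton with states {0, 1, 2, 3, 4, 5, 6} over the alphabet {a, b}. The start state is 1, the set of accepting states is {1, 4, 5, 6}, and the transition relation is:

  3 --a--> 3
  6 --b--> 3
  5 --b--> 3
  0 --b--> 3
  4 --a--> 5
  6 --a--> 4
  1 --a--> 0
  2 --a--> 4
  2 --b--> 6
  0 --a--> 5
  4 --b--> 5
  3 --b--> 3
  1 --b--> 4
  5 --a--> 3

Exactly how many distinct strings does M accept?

5

The useful subgraph on states {0, 1, 4, 5} is acyclic, so L(M) is finite; the longest accepting path visits 3 useful states, giving maximum string length 2.
Counting accepting paths from 1 by length: 1 of length 0, 1 of length 1, 3 of length 2. Total 5.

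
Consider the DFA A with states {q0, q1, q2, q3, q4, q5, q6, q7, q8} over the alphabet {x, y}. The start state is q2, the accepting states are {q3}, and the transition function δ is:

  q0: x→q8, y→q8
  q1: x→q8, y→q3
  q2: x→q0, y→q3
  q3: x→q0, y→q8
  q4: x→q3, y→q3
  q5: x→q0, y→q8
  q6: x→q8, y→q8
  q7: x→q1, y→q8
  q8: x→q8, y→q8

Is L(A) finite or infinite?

finite

The useful states (reachable from q2 and able to reach an accepting state) are {q2, q3}.
Restricted to these states the transition graph has no cycle, so every accepting path has bounded length and L is finite.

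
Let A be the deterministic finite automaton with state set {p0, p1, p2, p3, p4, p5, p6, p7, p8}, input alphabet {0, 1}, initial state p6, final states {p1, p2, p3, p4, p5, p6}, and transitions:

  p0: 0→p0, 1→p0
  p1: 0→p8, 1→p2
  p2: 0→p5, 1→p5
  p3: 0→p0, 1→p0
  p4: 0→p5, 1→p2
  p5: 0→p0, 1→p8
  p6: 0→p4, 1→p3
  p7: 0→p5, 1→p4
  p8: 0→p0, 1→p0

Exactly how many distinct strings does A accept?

7

The useful subgraph on states {p2, p3, p4, p5, p6} is acyclic, so L(A) is finite; the longest accepting path visits 4 useful states, giving maximum string length 3.
Counting accepting paths from p6 by length: 1 of length 0, 2 of length 1, 2 of length 2, 2 of length 3. Total 7.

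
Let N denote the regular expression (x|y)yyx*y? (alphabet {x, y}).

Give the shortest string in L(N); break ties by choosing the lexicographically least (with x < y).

By inspection of the expression, no string of length less than 3 matches, and xyy is the lexicographically first match of length 3.

xyy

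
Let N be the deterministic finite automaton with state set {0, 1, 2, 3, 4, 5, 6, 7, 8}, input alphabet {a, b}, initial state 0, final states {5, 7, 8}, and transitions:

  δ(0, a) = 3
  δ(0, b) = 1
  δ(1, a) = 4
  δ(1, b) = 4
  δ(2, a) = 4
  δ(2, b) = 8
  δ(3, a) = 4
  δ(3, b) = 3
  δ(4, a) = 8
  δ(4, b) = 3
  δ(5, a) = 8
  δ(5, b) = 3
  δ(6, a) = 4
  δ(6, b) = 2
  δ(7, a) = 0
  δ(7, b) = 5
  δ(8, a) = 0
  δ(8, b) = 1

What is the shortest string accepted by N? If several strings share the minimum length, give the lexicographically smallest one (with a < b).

aaa

A breadth-first search from 0 reaches an accepting state first via the path 0 → 3 → 4 → 8 on input aaa.
No string of length < 3 is accepted (BFS exhausts all shorter strings without reaching an accepting state), and aaa is the lexicographically least accepting string of length 3.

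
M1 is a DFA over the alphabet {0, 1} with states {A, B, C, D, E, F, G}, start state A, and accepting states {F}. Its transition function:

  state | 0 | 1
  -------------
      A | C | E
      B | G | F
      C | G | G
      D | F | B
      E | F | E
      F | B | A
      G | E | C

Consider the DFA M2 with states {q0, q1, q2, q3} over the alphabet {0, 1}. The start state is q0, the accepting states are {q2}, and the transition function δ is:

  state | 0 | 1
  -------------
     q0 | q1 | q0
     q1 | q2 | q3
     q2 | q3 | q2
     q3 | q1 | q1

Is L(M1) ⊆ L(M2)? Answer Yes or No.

The string 10 is in L(M1) but not in L(M2).
So L(M1) ⊄ L(M2).

No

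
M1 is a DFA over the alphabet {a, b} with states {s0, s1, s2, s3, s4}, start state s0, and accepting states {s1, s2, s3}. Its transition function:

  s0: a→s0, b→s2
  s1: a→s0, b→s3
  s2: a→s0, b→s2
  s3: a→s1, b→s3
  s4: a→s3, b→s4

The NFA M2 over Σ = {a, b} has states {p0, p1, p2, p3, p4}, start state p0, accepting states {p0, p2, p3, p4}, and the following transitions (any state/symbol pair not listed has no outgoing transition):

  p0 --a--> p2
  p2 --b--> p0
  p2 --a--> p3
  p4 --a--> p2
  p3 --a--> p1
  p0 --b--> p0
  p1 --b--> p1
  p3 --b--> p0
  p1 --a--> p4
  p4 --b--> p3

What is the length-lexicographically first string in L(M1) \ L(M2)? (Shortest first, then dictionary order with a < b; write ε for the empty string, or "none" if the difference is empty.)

The string aaab is accepted by M1 but not by M2.
No shorter string lies in the difference, and aaab is the lexicographically first length-4 string in L(M1) \ L(M2).

aaab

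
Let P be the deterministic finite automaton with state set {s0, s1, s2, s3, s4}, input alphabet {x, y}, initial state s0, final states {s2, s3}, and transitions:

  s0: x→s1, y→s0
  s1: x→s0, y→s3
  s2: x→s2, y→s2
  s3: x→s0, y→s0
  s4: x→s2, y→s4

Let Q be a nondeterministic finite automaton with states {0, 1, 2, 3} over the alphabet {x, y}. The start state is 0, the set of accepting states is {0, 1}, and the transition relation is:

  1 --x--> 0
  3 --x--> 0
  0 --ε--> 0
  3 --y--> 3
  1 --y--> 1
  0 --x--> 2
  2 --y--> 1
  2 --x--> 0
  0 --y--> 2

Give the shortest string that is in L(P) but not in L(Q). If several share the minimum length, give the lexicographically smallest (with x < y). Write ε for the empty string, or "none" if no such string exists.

The string yxy is accepted by P but not by Q.
No shorter string lies in the difference, and yxy is the lexicographically first length-3 string in L(P) \ L(Q).

yxy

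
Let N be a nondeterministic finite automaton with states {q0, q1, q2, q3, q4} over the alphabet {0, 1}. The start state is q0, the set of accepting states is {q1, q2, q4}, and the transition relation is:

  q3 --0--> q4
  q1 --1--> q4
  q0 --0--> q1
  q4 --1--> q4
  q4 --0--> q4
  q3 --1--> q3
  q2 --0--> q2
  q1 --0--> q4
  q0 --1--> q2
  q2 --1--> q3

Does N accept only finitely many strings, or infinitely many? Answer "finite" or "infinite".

State q4 is reachable from the start and can reach an accepting state, and it lies on the cycle q4 → q4.
Traversing that cycle any number of times yields accepted strings of unbounded length, so the language is infinite.

infinite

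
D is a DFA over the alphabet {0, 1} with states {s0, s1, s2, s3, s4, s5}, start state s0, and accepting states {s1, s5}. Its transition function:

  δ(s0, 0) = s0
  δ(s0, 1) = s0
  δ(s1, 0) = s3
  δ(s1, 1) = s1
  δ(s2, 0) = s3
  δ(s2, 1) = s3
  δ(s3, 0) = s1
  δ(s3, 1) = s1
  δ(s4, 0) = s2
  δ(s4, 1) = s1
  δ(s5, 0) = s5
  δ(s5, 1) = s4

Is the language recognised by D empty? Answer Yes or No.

Yes

The states reachable from the start state are {s0}.
None of the accepting states {s1, s5} is reachable, so no string is accepted and L(D) = ∅.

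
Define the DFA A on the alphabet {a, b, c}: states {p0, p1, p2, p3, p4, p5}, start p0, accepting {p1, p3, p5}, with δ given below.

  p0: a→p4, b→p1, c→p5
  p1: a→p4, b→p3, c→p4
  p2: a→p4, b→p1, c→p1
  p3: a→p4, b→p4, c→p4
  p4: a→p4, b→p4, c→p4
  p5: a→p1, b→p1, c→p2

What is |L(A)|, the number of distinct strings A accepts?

The useful subgraph on states {p0, p1, p2, p3, p5} is acyclic, so L(A) is finite; the longest accepting path visits 5 useful states, giving maximum string length 4.
Counting accepting paths from p0 by length: 2 of length 1, 3 of length 2, 4 of length 3, 2 of length 4. Total 11.

11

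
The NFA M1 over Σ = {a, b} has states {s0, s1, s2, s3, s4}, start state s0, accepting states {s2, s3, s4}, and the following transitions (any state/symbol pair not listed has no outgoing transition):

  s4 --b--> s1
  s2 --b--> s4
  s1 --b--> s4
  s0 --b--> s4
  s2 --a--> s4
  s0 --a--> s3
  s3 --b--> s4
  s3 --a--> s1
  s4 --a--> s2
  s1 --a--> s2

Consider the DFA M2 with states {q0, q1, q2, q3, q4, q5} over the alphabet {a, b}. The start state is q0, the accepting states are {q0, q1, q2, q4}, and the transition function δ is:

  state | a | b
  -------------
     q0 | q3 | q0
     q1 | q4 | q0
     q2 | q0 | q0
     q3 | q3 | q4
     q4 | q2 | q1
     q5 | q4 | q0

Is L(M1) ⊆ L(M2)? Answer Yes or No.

No

The string a is in L(M1) but not in L(M2).
So L(M1) ⊄ L(M2).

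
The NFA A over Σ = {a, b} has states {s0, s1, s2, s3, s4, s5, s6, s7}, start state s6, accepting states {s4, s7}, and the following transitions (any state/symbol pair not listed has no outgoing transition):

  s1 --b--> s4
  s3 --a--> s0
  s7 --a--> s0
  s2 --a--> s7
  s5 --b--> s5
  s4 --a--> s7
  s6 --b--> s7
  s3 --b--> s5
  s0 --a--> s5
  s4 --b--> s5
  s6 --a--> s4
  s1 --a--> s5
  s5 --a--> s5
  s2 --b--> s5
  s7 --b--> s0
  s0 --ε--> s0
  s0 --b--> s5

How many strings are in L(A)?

The useful subgraph on states {s4, s6, s7} is acyclic, so L(A) is finite; the longest accepting path visits 3 useful states, giving maximum string length 2.
Counting accepting paths from s6 by length: 2 of length 1, 1 of length 2. Total 3.

3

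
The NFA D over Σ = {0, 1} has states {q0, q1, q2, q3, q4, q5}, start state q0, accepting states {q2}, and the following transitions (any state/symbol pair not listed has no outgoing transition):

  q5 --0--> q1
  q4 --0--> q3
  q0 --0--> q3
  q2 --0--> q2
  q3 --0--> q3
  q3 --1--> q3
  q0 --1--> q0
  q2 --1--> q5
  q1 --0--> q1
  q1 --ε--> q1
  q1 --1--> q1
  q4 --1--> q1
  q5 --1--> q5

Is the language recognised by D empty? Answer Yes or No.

The states reachable from the start state are {q0, q3}.
None of the accepting states {q2} is reachable, so no string is accepted and L(D) = ∅.

Yes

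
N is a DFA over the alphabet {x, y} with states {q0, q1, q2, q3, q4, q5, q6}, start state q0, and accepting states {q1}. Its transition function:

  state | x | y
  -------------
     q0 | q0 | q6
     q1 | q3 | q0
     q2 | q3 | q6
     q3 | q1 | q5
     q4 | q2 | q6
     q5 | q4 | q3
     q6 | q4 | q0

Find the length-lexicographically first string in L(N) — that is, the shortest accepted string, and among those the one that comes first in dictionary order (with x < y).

yxxxx

A breadth-first search from q0 reaches an accepting state first via the path q0 → q6 → q4 → q2 → q3 → q1 on input yxxxx.
No string of length < 5 is accepted (BFS exhausts all shorter strings without reaching an accepting state), and yxxxx is the lexicographically least accepting string of length 5.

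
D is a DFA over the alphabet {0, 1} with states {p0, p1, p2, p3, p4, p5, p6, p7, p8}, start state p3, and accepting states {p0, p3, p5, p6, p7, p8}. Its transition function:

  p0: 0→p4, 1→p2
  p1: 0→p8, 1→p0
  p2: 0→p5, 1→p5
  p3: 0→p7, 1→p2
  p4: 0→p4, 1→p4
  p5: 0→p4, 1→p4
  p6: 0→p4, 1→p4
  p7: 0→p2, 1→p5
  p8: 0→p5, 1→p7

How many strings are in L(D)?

The useful subgraph on states {p2, p3, p5, p7} is acyclic, so L(D) is finite; the longest accepting path visits 4 useful states, giving maximum string length 3.
Counting accepting paths from p3 by length: 1 of length 0, 1 of length 1, 3 of length 2, 2 of length 3. Total 7.

7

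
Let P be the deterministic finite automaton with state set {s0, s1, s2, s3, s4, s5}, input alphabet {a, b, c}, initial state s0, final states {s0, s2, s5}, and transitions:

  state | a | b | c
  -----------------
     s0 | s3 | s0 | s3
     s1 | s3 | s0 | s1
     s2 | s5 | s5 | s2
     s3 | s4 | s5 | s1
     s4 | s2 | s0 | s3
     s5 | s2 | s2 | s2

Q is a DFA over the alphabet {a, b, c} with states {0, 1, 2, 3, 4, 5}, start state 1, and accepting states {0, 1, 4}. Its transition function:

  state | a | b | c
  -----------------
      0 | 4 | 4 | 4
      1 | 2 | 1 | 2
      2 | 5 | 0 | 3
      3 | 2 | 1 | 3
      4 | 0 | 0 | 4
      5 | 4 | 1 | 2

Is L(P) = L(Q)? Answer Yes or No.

Yes

Exploring the product automaton P × Q from the start pair (s0, 1), following both machines on each input symbol, reaches 6 state pairs: (s0, 1), (s3, 2), (s4, 5), (s5, 0), (s1, 3), (s2, 4).
P accepts in {s0, s2, s5} and Q accepts in {0, 1, 4}. In every reachable pair the two components are either both accepting — (s0, 1), (s5, 0), (s2, 4) — or both non-accepting, so no string is accepted by exactly one of the machines: L(P) \ L(Q) and L(Q) \ L(P) are both empty.
Hence every string is accepted by P iff it is accepted by Q, and the two languages coincide.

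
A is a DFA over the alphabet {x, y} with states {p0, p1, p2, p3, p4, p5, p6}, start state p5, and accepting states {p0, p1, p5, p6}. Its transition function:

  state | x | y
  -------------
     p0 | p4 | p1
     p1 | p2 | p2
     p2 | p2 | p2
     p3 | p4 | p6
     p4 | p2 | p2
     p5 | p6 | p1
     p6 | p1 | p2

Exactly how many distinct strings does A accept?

The useful subgraph on states {p1, p5, p6} is acyclic, so L(A) is finite; the longest accepting path visits 3 useful states, giving maximum string length 2.
Counting accepting paths from p5 by length: 1 of length 0, 2 of length 1, 1 of length 2. Total 4.

4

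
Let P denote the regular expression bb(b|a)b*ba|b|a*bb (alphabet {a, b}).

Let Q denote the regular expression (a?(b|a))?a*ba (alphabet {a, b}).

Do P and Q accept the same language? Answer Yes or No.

No

The string b is accepted by P but rejected by Q.
So L(P) ≠ L(Q).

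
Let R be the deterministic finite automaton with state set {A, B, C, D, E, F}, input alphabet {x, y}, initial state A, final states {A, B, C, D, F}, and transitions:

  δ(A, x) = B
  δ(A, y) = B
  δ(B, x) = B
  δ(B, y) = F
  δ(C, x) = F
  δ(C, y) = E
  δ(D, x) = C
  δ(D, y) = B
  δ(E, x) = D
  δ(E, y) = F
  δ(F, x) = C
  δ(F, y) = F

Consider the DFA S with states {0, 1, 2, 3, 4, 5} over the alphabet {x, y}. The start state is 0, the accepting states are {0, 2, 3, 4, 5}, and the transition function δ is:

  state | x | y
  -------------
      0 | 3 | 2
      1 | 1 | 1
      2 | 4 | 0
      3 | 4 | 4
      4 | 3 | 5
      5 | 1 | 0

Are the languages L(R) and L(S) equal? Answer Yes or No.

The string xxyx is accepted by R but rejected by S.
So L(R) ≠ L(S).

No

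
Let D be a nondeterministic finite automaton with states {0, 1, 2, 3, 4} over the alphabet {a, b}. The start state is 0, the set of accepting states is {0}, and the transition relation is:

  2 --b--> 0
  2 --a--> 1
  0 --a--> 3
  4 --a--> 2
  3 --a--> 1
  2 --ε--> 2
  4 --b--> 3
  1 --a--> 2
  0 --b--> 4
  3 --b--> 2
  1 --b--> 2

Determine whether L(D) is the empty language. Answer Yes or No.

The empty string ε is accepted: the run 0 ends in the accepting state 0.
Since at least one string is accepted, L(D) is not empty.

No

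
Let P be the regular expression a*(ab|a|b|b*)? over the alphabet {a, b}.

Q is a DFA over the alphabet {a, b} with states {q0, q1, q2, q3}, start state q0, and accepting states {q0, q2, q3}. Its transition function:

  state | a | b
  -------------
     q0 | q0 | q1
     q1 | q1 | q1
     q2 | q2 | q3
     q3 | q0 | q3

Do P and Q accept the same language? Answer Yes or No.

No

The string b is accepted by P but rejected by Q.
So L(P) ≠ L(Q).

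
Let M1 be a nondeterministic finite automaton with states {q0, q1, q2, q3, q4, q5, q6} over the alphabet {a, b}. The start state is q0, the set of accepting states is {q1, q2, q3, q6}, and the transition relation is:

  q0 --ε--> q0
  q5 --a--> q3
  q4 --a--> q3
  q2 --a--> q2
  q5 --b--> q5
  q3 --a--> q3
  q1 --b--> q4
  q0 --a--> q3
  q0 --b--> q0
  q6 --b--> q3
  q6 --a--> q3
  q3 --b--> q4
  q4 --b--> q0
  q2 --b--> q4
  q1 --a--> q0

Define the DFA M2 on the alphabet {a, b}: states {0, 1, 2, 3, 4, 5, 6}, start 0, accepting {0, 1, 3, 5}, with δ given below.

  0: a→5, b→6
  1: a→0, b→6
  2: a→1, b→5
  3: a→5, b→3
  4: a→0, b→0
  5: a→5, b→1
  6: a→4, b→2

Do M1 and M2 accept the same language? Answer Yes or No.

The string ba is accepted by M1 but rejected by M2.
So L(M1) ≠ L(M2).

No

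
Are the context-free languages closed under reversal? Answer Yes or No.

Yes

Reversing the right-hand side of every production of a context-free grammar for L gives a context-free grammar for Lᴿ (induction on derivation length).
So the context-free languages are closed under reversal.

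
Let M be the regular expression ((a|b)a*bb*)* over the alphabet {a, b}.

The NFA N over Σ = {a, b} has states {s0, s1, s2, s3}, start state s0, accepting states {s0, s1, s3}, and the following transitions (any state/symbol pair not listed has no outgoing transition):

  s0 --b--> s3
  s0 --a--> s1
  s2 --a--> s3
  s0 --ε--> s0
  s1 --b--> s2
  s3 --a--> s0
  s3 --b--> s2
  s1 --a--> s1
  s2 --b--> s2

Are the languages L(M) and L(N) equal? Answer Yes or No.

The string ab is accepted by M but rejected by N.
So L(M) ≠ L(N).

No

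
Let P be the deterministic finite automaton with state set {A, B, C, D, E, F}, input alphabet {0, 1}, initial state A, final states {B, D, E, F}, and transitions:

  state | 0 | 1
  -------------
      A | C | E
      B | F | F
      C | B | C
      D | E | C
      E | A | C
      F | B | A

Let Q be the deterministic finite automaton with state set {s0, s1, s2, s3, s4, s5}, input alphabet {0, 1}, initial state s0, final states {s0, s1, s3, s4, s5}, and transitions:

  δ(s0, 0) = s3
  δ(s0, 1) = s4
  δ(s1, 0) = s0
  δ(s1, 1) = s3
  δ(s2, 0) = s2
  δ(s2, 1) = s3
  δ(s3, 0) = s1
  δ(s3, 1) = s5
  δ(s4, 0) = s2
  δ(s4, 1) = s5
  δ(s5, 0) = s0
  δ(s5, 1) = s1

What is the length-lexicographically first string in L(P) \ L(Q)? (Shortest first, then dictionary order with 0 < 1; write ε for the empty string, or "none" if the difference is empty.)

1000

The string 1000 is accepted by P but not by Q.
No shorter string lies in the difference, and 1000 is the lexicographically first length-4 string in L(P) \ L(Q).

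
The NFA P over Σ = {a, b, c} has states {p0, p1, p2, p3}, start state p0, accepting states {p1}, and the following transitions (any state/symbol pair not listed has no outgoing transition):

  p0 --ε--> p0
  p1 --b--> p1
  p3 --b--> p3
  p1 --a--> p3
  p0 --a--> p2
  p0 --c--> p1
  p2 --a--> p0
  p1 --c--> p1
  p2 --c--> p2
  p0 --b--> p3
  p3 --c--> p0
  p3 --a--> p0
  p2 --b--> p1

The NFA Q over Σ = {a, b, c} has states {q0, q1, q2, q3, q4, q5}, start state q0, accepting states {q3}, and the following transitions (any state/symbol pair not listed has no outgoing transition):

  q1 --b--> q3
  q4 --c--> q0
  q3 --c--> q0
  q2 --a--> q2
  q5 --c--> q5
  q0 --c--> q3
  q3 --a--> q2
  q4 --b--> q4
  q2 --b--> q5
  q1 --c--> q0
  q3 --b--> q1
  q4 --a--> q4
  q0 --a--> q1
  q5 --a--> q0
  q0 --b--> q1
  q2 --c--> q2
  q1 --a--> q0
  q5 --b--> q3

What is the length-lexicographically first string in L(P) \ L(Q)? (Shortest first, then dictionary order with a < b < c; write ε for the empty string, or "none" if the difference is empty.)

cb

The string cb is accepted by P but not by Q.
No shorter string lies in the difference, and cb is the lexicographically first length-2 string in L(P) \ L(Q).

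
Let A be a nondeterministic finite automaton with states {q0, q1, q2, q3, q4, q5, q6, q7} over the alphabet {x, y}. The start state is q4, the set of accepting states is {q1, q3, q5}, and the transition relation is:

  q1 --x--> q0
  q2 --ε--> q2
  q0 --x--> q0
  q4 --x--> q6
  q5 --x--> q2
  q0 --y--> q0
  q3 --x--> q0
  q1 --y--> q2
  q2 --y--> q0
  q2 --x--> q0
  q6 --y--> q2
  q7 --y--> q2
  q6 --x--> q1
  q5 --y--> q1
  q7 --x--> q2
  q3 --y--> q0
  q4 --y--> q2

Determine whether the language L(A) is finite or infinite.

The useful states (reachable from q4 and able to reach an accepting state) are {q1, q4, q6}.
Restricted to these states the transition graph has no cycle, so every accepting path has bounded length and L is finite.

finite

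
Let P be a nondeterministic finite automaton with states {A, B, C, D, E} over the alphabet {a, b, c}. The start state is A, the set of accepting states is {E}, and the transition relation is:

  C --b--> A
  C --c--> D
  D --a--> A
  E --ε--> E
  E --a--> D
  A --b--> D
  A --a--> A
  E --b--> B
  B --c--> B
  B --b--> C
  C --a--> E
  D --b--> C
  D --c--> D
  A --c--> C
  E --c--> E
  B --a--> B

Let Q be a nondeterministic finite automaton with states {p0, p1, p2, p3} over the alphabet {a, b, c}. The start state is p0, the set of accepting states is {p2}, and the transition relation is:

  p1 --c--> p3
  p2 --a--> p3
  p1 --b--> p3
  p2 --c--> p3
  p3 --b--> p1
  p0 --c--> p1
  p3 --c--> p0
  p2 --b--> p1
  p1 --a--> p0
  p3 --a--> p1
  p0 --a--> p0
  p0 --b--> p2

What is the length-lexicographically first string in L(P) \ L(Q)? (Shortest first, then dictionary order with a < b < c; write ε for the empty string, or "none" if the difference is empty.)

The string ca is accepted by P but not by Q.
No shorter string lies in the difference, and ca is the lexicographically first length-2 string in L(P) \ L(Q).

ca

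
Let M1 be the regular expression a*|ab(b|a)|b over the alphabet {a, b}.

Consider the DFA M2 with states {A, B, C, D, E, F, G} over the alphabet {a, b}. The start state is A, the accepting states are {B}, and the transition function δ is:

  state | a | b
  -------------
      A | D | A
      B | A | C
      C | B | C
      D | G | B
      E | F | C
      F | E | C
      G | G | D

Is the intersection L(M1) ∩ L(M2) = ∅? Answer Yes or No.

Converting the expression M1 to a DFA (subset construction, then merging equivalent states) gives the minimal DFA with states {r0, r1, r2, r3, r4, r5}, start state r0, accepting states {r0, r1, r2, r3} and transitions r0: a→r1, b→r2; r1: a→r3, b→r4; r2: a→r5, b→r5; r3: a→r3, b→r5; r4: a→r2, b→r2; r5: a→r5, b→r5.
Exploring the product automaton M1 × M2 from the start pair (r0, A), following both machines on each input symbol, reaches 11 state pairs: (r0, A), (r1, D), (r2, A), (r3, G), (r4, B), (r5, D), (r5, A), (r2, C), (r5, G), (r5, B), (r5, C).
M1 accepts in {r0, r1, r2, r3} and M2 accepts in {B}; no reachable pair has both components accepting, so no string drives both machines to acceptance simultaneously and L(M1) ∩ L(M2) = ∅.
So no string is accepted by both, and the intersection is empty.

Yes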